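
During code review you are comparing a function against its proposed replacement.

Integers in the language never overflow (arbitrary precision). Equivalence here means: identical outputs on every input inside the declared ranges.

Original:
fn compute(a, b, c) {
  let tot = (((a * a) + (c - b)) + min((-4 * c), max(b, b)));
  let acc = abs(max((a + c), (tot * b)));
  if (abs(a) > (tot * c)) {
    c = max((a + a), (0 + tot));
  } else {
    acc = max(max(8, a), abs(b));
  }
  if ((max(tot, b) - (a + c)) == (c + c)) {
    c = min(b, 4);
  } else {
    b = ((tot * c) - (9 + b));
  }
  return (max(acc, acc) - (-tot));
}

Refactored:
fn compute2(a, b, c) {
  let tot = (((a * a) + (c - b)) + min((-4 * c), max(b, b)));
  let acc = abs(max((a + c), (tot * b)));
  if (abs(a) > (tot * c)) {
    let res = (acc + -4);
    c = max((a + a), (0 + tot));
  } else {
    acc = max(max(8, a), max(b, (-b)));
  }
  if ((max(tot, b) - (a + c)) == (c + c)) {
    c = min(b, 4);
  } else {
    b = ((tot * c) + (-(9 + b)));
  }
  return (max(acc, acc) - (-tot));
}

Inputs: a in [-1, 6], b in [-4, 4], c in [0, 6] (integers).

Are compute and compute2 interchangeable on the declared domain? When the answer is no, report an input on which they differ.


Although local variable names differ, plus statement counts differ, plus min/max/abs usage differs, plus constant usage differs, plus arithmetic usage differs, 504/504 inputs agree.
verdict: equivalent


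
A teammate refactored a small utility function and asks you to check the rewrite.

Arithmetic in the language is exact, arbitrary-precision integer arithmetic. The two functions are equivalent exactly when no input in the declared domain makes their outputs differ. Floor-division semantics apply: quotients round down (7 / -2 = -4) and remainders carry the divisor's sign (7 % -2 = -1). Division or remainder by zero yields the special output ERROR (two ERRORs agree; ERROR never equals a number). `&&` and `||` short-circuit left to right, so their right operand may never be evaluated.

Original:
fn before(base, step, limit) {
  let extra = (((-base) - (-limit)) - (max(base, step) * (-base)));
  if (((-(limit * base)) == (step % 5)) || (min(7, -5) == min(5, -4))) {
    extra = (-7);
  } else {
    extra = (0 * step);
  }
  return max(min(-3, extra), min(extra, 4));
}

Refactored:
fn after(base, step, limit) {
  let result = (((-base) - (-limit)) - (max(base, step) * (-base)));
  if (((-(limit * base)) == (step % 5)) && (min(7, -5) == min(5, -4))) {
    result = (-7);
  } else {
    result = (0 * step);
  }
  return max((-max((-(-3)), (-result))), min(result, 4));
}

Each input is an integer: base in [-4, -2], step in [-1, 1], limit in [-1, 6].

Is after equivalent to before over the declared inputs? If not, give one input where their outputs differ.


Not equivalent: base=-4, step=-1, limit=1 separates them (-7 vs 0).
before: extra := 9 | (((-(limit * base)) == (step % 5)) || (min(7, -5) == min(5, -4))): true | extra := -7 | result -7
after: result := 9 | (((-(limit * base)) == (step % 5)) && (min(7, -5) == min(5, -4))): false | result := 0 | result 0
verdict: not equivalent; witness: base=-4, step=-1, limit=1


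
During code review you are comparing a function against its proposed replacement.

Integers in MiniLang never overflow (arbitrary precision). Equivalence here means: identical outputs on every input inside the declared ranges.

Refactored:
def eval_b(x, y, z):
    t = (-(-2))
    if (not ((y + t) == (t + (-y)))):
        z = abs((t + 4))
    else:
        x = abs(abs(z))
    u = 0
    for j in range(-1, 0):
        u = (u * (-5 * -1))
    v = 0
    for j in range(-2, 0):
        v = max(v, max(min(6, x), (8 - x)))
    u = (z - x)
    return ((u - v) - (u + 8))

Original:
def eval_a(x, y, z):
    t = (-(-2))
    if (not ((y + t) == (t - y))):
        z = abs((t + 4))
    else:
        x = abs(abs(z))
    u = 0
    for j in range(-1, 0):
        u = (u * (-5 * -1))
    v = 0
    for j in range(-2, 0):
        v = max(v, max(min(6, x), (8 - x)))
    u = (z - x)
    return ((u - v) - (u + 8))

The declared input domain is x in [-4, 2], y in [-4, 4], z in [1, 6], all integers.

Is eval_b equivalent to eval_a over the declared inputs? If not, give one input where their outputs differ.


Reading the diff, among the changes: arithmetic usage differs.
As a probe, take x=-1, y=0, z=2: eval_a runs t=2, then (not ((y + t) == (t - y))) is false, then x=2, then u=0, then (j=-1), then u=0, then v=0, then (j=-2), then v=6, then (j=-1), then v=6, then u=0, then returns -14; eval_b runs t=2, then (not ((y + t) == (t + (-y)))) is false, then x=2, then u=0, then (j=-1), then u=0, then v=0, then (j=-2), then v=6, then (j=-1), then v=6, then u=0, then returns -14; both end at -14.
Checked all 378 inputs in the declared domain: the outputs agree on every one.
verdict: equivalent


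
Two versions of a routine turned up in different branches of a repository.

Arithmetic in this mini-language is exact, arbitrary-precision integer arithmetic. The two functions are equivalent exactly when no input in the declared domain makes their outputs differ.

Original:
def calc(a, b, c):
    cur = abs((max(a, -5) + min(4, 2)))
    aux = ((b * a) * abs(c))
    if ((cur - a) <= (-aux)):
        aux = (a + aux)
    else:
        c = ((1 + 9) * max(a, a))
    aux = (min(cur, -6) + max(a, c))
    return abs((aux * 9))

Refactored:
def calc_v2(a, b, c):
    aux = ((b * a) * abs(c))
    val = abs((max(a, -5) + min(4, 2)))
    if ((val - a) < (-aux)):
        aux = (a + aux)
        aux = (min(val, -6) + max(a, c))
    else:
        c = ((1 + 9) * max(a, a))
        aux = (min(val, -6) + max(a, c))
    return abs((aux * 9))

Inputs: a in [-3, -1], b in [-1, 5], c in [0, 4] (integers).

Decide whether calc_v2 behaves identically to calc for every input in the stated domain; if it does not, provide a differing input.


These are not equivalent — on a=-2, b=1, c=1 the outputs split (45 vs 72).
calc: cur=0, then aux=-2, then ((cur - a) <= (-aux)) is true, then aux=-4, then aux=-5, then returns 45
calc_v2: aux=-2, then val=0, then ((val - a) < (-aux)) is false, then c=-20, then aux=-8, then returns 72
verdict: not equivalent; witness: a=-2, b=1, c=1


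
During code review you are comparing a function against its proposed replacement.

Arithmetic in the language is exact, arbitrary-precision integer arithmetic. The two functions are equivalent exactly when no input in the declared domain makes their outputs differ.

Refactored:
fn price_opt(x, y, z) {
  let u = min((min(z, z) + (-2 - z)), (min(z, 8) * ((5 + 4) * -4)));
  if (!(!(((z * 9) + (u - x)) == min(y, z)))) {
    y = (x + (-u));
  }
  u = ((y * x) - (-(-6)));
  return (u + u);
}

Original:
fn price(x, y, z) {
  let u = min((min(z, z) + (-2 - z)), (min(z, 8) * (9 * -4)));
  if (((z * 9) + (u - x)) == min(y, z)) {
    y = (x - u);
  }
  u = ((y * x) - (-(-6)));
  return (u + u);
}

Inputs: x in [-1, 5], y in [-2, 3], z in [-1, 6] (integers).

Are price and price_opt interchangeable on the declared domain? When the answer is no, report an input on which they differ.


Behavior is preserved: although arithmetic usage differs, and constant usage differs, and boolean connective usage differs, the outputs never diverge.
As a probe, take x=4, y=-1, z=-1: price runs u := -2 | (((z * 9) + (u - x)) == min(y, z)): false | u := -10 | result -20; price_opt runs u := -2 | (!(!(((z * 9) + (u - x)) == min(y, z)))): false | u := -10 | result -20; both end at -20.
Checked all 336 inputs in the declared domain: the outputs agree on every one.
verdict: equivalent


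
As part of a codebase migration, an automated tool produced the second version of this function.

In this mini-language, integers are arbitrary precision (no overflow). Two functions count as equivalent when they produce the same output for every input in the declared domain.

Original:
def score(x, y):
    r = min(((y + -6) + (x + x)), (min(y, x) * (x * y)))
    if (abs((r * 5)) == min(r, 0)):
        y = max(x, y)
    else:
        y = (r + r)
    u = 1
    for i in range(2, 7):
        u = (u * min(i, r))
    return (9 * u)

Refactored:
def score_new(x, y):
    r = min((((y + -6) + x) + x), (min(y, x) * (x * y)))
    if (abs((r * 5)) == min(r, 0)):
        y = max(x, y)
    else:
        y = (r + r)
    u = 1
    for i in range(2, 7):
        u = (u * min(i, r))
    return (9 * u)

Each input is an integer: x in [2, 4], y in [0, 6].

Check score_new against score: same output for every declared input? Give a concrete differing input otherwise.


Differences: same computation, different form — yet all 21 inputs agree.
verdict: equivalent


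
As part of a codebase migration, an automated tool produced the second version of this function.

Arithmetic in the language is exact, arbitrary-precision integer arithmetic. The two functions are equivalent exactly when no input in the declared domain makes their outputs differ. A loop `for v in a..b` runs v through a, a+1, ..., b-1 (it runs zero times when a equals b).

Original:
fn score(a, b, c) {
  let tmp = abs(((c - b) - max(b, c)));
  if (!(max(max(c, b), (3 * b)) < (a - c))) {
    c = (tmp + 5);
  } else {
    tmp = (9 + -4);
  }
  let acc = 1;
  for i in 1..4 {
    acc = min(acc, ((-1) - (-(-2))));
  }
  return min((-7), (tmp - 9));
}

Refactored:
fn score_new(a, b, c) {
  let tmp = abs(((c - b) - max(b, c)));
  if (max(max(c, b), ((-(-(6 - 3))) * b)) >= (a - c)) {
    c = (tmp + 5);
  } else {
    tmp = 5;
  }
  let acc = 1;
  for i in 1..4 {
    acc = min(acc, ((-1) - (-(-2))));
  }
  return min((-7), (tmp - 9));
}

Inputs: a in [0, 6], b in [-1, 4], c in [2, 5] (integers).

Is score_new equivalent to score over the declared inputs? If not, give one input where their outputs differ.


Reading the diff, among the changes: arithmetic usage differs; and boolean connective usage differs; and constant usage differs; and comparison usage differs.
One worked example (a=3, b=-1, c=2) — score: tmp := 1 | (!(max(max(c, b), (3 * b)) < (a - c))): true | c := 6 | acc := 1 | iter i=1: | acc := -3 | iter i=2: | acc := -3 | iter i=3: | acc := -3 | result -8; score_new: tmp := 1 | (max(max(c, b), ((-(-(6 - 3))) * b)) >= (a - c)): true | c := 6 | acc := 1 | iter i=1: | acc := -3 | iter i=2: | acc := -3 | iter i=3: | acc := -3 | result -8; agreement on -8.
Sweeping the whole domain (168 inputs) finds no disagreement.
verdict: equivalent


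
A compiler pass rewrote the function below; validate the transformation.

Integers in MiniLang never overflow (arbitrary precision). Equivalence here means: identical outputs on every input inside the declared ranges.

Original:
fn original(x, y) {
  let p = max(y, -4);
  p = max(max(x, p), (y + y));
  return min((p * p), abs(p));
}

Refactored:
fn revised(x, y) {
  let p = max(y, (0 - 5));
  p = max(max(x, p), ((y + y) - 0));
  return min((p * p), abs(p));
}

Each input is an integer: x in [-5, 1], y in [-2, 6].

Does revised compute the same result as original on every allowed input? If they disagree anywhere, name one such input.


Equivalent. There is a behavioral-looking edit here, yet the outcome never shifts on this domain.
Checked all 63 inputs in the declared domain: the outputs agree on every one.
One worked example (x=-1, y=-1) — original: p=-1, then p=-1, then returns 1; revised: p=-1, then p=-1, then returns 1; agreement on 1.
verdict: equivalent


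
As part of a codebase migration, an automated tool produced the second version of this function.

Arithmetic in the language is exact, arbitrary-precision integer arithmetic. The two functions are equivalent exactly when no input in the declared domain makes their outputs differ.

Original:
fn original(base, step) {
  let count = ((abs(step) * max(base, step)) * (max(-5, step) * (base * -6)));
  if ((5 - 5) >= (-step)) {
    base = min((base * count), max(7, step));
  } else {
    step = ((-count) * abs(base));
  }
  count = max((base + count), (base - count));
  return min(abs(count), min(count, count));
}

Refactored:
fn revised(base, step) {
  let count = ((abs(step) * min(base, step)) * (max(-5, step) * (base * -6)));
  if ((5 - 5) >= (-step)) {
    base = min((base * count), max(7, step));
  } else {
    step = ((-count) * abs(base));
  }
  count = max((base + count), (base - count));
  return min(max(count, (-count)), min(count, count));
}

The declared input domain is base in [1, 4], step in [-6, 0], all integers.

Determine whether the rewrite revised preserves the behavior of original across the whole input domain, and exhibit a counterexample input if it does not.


Try base=1, step=-6.
original: count = 180; ((5 - 5) >= (-step)) -> false; step = -180; count = 181; return 181
revised: count = -1080; ((5 - 5) >= (-step)) -> false; step = 1080; count = 1081; return 1081
181 vs 1081 — the two versions disagree here.
verdict: not equivalent; witness: base=1, step=-6


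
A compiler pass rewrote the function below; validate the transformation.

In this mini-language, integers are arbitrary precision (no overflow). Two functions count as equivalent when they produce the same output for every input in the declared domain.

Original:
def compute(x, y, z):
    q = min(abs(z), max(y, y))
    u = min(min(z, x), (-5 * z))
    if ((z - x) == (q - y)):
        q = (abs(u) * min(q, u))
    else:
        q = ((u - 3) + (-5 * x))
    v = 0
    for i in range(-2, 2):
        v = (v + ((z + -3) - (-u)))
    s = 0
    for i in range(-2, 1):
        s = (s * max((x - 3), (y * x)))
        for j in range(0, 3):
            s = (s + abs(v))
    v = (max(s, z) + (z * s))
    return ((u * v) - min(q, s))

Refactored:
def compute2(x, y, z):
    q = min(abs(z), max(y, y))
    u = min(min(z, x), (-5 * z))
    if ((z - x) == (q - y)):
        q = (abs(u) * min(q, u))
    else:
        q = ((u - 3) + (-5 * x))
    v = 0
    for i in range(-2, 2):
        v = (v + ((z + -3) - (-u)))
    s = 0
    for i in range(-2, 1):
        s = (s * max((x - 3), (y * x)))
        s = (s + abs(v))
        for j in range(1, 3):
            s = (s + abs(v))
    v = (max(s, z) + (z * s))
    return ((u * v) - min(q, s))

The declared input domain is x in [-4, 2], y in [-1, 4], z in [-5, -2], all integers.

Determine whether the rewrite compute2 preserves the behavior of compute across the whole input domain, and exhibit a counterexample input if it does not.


Behavior is preserved: although min/max/abs usage differs, and loop structure differs, and arithmetic usage differs, and statement counts differ, the outputs never diverge.
As a probe, take x=-4, y=2, z=-4: compute runs q := 2 | u := -4 | ((z - x) == (q - y)): true | q := -16 | v := 0 | iter i=-2: | v := -11 | iter i=-1: | v := -22 | iter i=0: | v := -33 | iter i=1: | v := -44 | s := 0 | iter i=-2: | s := 0 | iter j=0: | s := 44 | iter j=1: | s := 88 | iter j=2: | s := 132 | iter i=-1: | s := -924 | iter j=0: | s := -880 | iter j=1: | s := -836 | iter j=2: | s := -792 | iter i=0: | s := 5544 | iter j=0: | s := 5588 | iter j=1: | s := 5632 | iter j=2: | s := 5676 | v := -17028 | result 68128; compute2 runs q := 2 | u := -4 | ((z - x) == (q - y)): true | q := -16 | v := 0 | iter i=-2: | v := -11 | iter i=-1: | v := -22 | iter i=0: | v := -33 | iter i=1: | v := -44 | s := 0 | iter i=-2: | s := 0 | s := 44 | iter j=1: | s := 88 | iter j=2: | s := 132 | iter i=-1: | s := -924 | s := -880 | iter j=1: | s := -836 | iter j=2: | s := -792 | iter i=0: | s := 5544 | s := 5588 | iter j=1: | s := 5632 | iter j=2: | s := 5676 | v := -17028 | result 68128; both end at 68128.
Checked all 168 inputs in the declared domain: the outputs agree on every one.
verdict: equivalent


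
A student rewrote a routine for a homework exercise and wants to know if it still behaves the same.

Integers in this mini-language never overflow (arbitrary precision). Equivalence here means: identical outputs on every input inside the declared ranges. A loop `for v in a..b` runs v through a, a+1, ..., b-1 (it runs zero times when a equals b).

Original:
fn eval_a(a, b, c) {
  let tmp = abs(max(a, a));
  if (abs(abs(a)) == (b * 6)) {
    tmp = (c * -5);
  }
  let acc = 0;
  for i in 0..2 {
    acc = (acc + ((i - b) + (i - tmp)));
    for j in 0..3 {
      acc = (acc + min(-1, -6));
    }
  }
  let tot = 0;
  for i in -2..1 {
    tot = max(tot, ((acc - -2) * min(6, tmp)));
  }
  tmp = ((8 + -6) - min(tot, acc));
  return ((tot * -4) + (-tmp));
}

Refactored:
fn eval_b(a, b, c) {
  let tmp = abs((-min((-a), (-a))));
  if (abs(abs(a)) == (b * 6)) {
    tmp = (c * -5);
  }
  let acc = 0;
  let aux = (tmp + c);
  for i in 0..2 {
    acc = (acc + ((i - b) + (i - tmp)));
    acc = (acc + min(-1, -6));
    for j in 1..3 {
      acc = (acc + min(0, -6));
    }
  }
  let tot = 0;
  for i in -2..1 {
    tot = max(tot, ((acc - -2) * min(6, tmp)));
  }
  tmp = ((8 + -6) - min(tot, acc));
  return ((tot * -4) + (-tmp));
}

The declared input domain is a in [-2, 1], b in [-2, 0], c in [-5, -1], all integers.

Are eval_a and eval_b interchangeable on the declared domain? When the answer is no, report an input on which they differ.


Equivalent. The one real change (`-1` became `0`) has no effect anywhere in the declared ranges.
Across all 60 domain points the two functions coincide.
One worked example (a=-1, b=-2, c=-3) — eval_a: tmp = 1; (abs(abs(a)) == (b * 6)) -> false; acc = 0; [i=0]; acc = 1; [j=0]; acc = -5; [j=1]; acc = -11; [j=2]; acc = -17; [i=1]; acc = -14; [j=0]; acc = -20; [j=1]; acc = -26; [j=2]; acc = -32; tot = 0; [i=-2]; tot = 0; [i=-1]; tot = 0; [i=0]; tot = 0; tmp = 34; return -34; eval_b: tmp = 1; (abs(abs(a)) == (b * 6)) -> false; acc = 0; aux = -2; [i=0]; acc = 1; acc = -5; [j=1]; acc = -11; [j=2]; acc = -17; [i=1]; acc = -14; acc = -20; [j=1]; acc = -26; [j=2]; acc = -32; tot = 0; [i=-2]; tot = 0; [i=-1]; tot = 0; [i=0]; tot = 0; tmp = 34; return -34; agreement on -34.
verdict: equivalent


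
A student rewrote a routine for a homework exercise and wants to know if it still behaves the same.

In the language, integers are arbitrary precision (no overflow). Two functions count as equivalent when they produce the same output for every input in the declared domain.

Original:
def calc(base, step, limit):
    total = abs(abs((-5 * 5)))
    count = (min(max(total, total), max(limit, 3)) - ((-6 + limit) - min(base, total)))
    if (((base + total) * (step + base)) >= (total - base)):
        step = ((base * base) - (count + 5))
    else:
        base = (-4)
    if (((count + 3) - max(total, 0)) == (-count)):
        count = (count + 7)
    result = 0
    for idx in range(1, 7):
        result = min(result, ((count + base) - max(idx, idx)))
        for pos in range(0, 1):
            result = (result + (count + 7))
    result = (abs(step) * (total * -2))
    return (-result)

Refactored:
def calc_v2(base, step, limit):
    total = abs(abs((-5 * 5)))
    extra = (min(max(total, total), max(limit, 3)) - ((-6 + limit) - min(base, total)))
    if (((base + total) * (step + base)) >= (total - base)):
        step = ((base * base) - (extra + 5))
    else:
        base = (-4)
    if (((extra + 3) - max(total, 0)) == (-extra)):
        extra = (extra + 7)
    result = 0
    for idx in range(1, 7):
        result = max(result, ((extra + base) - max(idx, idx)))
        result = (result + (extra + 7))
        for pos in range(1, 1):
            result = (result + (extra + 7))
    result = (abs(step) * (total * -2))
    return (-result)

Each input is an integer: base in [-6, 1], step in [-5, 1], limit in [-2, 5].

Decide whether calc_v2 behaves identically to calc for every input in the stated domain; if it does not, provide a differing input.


The suspicious-looking change has no observable effect anywhere in the declared ranges.
As a probe, take base=0, step=1, limit=4: calc runs total becomes 25; next count becomes 6; next (((base + total) * (step + base)) >= (total - base)) evaluates to true; next step becomes -11; next (((count + 3) - max(total, 0)) == (-count)) evaluates to false; next result becomes 0; next at idx=1:; next result becomes 0; next at pos=0:; next result becomes 13; next at idx=2:; next result becomes 4; next at pos=0:; next result becomes 17; next at idx=3:; next result becomes 3; next at pos=0:; next result becomes 16; next at idx=4:; next result becomes 2; next at pos=0:; next result becomes 15; next at idx=5:; next result becomes 1; next at pos=0:; next result becomes 14; next at idx=6:; next result becomes 0; next at pos=0:; next result becomes 13; next result becomes -550; next final value 550; calc_v2 runs total becomes 25; next extra becomes 6; next (((base + total) * (step + base)) >= (total - base)) evaluates to true; next step becomes -11; next (((extra + 3) - max(total, 0)) == (-extra)) evaluates to false; next result becomes 0; next at idx=1:; next result becomes 5; next result becomes 18; next pos never enters its loop body; next at idx=2:; next result becomes 18; next result becomes 31; next pos never enters its loop body; next at idx=3:; next result becomes 31; next result becomes 44; next pos never enters its loop body; next at idx=4:; next result becomes 44; next result becomes 57; next pos never enters its loop body; next at idx=5:; next result becomes 57; next result becomes 70; next pos never enters its loop body; next at idx=6:; next result becomes 70; next result becomes 83; next pos never enters its loop body; next result becomes -550; next final value 550; both end at 550.
Checked all 448 inputs in the declared domain: the outputs agree on every one.
verdict: equivalent


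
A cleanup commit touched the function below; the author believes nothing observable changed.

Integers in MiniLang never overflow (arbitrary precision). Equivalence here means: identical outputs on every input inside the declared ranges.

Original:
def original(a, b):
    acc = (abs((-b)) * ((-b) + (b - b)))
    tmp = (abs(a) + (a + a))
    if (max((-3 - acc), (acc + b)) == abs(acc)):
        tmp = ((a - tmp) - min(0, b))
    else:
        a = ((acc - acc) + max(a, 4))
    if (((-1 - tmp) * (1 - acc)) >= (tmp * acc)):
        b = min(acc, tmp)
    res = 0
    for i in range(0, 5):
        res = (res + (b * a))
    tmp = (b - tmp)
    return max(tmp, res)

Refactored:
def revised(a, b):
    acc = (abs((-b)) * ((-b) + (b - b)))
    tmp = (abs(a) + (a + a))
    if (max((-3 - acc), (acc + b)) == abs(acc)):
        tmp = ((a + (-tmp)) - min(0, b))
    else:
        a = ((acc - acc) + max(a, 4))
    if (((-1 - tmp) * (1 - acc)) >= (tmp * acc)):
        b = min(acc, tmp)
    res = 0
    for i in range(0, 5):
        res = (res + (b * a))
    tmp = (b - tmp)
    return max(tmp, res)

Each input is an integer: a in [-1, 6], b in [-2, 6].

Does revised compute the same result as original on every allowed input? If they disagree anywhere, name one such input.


The two versions differ — the changes include arithmetic usage differs.
Tracing a=6, b=4: original: acc=-16, then tmp=18, then (max((-3 - acc), (acc + b)) == abs(acc)) is false, then a=6, then (((-1 - tmp) * (1 - acc)) >= (tmp * acc)) is false, then res=0, then (i=0), then res=24, then (i=1), then res=48, then (i=2), then res=72, then (i=3), then res=96, then (i=4), then res=120, then tmp=-14, then returns 120 | revised: acc=-16, then tmp=18, then (max((-3 - acc), (acc + b)) == abs(acc)) is false, then a=6, then (((-1 - tmp) * (1 - acc)) >= (tmp * acc)) is false, then res=0, then (i=0), then res=24, then (i=1), then res=48, then (i=2), then res=72, then (i=3), then res=96, then (i=4), then res=120, then tmp=-14, then returns 120 — matching result 120.
An exhaustive pass over the 72 declared inputs shows identical outputs.
verdict: equivalent


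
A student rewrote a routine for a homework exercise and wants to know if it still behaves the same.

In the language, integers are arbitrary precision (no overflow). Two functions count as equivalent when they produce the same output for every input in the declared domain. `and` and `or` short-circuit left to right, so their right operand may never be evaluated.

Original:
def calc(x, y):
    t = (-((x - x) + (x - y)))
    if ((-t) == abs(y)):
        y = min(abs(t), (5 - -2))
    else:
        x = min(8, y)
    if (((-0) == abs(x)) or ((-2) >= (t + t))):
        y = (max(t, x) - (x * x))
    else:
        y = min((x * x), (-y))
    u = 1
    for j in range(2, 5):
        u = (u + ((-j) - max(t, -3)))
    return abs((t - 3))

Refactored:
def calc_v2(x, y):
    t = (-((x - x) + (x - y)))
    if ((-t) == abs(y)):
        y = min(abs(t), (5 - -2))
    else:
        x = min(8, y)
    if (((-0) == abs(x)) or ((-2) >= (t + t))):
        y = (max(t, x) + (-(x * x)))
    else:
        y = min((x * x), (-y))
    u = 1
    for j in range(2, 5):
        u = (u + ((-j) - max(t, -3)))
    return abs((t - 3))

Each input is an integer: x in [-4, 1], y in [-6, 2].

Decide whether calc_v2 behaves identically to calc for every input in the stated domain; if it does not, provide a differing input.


Behavior is preserved: although arithmetic usage differs, the outputs never diverge.
As a probe, take x=1, y=-3: calc runs t := -4 | ((-t) == abs(y)): false | x := -3 | (((-0) == abs(x)) or ((-2) >= (t + t))): true | y := -12 | u := 1 | iter j=2: | u := 2 | iter j=3: | u := 2 | iter j=4: | u := 1 | result 7; calc_v2 runs t := -4 | ((-t) == abs(y)): false | x := -3 | (((-0) == abs(x)) or ((-2) >= (t + t))): true | y := -12 | u := 1 | iter j=2: | u := 2 | iter j=3: | u := 2 | iter j=4: | u := 1 | result 7; both end at 7.
Sweeping the whole domain (54 inputs) finds no disagreement.
verdict: equivalent


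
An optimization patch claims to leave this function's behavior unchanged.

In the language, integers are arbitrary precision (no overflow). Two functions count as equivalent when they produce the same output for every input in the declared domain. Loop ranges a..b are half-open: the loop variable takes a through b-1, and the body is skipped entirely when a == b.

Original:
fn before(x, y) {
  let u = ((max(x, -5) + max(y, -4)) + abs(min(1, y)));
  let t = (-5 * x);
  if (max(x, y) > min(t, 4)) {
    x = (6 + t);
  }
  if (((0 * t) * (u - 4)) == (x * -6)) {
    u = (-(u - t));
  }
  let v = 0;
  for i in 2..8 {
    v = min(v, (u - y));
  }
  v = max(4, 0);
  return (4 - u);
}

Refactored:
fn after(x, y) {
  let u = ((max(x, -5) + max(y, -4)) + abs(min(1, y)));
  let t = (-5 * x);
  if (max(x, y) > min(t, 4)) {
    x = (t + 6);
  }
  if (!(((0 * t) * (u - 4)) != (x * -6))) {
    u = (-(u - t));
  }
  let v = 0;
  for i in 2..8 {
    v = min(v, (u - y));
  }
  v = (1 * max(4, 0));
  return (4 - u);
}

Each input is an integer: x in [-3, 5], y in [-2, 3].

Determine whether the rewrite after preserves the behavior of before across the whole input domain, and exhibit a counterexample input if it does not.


Side by side, the visible changes include: constant usage differs, and boolean connective usage differs, and arithmetic usage differs, and comparison usage differs.
Spot check at x=1, y=1 — before: u becomes 3; next t becomes -5; next (max(x, y) > min(t, 4)) evaluates to true; next x becomes 1; next (((0 * t) * (u - 4)) == (x * -6)) evaluates to false; next v becomes 0; next at i=2:; next v becomes 0; next at i=3:; next v becomes 0; next at i=4:; next v becomes 0; next at i=5:; next v becomes 0; next at i=6:; next v becomes 0; next at i=7:; next v becomes 0; next v becomes 4; next final value 1. after: u becomes 3; next t becomes -5; next (max(x, y) > min(t, 4)) evaluates to true; next x becomes 1; next (!(((0 * t) * (u - 4)) != (x * -6))) evaluates to false; next v becomes 0; next at i=2:; next v becomes 0; next at i=3:; next v becomes 0; next at i=4:; next v becomes 0; next at i=5:; next v becomes 0; next at i=6:; next v becomes 0; next at i=7:; next v becomes 0; next v becomes 4; next final value 1. Both give 1.
Every one of the 54 inputs gives matching results.
verdict: equivalent


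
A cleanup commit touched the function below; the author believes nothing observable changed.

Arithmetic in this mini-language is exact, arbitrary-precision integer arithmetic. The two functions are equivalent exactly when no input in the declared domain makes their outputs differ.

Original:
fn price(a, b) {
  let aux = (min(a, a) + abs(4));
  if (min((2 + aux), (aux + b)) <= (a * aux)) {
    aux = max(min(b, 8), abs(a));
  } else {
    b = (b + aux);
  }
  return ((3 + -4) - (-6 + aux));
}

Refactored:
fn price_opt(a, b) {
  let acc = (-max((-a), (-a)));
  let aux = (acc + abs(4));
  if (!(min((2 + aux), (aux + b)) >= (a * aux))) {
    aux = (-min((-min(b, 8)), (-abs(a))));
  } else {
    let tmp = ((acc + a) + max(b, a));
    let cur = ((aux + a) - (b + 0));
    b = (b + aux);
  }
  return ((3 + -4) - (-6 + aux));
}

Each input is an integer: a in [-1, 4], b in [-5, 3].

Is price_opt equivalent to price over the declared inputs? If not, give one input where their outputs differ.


Evaluate both at a=0, b=-4.
price: aux = 4; (min((2 + aux), (aux + b)) <= (a * aux)) -> true; aux = 0; return 5
price_opt: acc = 0; aux = 4; (!(min((2 + aux), (aux + b)) >= (a * aux))) -> false; tmp = 0; cur = 8; b = 0; return 1
5 and 1 differ, so these are not the same function on this domain.
verdict: not equivalent; witness: a=0, b=-4


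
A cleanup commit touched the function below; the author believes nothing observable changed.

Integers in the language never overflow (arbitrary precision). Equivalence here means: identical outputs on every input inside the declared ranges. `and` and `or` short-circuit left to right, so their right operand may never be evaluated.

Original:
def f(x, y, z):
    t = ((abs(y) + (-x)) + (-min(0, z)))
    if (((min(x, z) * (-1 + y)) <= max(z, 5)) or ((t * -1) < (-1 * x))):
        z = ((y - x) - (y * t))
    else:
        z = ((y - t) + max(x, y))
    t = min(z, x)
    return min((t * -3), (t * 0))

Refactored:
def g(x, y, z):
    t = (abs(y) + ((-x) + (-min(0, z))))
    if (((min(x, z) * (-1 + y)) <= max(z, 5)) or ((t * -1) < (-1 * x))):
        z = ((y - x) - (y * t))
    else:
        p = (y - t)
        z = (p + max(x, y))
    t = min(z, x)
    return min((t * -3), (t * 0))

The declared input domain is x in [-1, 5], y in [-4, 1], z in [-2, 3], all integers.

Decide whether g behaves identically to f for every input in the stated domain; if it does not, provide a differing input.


Equivalent — the differences include statement counts differ; and local variable names differ, yet no declared input distinguishes the two.
As a probe, take x=2, y=-2, z=2: f runs t=0, then (((min(x, z) * (-1 + y)) <= max(z, 5)) or ((t * -1) < (-1 * x))) is true, then z=-4, then t=-4, then returns 0; g runs t=0, then (((min(x, z) * (-1 + y)) <= max(z, 5)) or ((t * -1) < (-1 * x))) is true, then z=-4, then t=-4, then returns 0; both end at 0.
Checked all 252 inputs in the declared domain: the outputs agree on every one.
verdict: equivalent


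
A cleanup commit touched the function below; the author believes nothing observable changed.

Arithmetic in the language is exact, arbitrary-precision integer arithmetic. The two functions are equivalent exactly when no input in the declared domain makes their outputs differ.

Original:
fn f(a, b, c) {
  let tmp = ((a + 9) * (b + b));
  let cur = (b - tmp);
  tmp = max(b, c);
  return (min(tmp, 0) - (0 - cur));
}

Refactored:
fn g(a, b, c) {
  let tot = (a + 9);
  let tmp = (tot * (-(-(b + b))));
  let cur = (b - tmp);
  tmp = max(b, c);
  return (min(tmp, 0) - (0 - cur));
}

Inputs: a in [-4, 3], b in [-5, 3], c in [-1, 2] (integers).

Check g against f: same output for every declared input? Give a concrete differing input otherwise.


This is a faithful refactor — statement counts differ, plus local variable names differ, but the computed results match everywhere.
One worked example (a=1, b=-4, c=1) — f: tmp=-80, then cur=76, then tmp=1, then returns 76; g: tot=10, then tmp=-80, then cur=76, then tmp=1, then returns 76; agreement on 76.
Checked all 288 inputs in the declared domain: the outputs agree on every one.
verdict: equivalent


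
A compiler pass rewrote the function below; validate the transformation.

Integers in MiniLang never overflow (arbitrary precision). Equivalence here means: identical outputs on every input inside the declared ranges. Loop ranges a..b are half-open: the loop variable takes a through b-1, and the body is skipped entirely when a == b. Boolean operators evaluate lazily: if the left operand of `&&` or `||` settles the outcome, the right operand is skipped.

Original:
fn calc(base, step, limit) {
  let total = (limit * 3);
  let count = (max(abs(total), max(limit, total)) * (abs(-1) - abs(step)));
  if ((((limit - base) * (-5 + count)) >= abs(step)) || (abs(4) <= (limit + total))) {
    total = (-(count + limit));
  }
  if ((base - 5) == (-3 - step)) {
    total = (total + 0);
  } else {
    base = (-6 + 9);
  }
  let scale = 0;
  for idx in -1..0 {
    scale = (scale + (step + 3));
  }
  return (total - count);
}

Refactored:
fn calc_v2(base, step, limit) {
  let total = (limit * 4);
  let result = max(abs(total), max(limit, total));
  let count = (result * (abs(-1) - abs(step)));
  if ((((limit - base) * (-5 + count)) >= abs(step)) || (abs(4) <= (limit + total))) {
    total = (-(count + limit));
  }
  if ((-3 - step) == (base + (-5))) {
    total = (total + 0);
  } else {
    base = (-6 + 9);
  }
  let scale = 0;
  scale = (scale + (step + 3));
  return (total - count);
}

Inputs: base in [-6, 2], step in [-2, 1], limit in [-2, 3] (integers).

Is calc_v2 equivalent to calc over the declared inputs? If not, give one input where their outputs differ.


Not equivalent: base=-6, step=-2, limit=1 separates them (5 vs 7).
calc: total := 3 | count := -3 | ((((limit - base) * (-5 + count)) >= abs(step)) || (abs(4) <= (limit + total))): true | total := 2 | ((base - 5) == (-3 - step)): false | base := 3 | scale := 0 | iter idx=-1: | scale := 1 | result 5
calc_v2: total := 4 | result := 4 | count := -4 | ((((limit - base) * (-5 + count)) >= abs(step)) || (abs(4) <= (limit + total))): true | total := 3 | ((-3 - step) == (base + (-5))): false | base := 3 | scale := 0 | scale := 1 | result 7
verdict: not equivalent; witness: base=-6, step=-2, limit=1


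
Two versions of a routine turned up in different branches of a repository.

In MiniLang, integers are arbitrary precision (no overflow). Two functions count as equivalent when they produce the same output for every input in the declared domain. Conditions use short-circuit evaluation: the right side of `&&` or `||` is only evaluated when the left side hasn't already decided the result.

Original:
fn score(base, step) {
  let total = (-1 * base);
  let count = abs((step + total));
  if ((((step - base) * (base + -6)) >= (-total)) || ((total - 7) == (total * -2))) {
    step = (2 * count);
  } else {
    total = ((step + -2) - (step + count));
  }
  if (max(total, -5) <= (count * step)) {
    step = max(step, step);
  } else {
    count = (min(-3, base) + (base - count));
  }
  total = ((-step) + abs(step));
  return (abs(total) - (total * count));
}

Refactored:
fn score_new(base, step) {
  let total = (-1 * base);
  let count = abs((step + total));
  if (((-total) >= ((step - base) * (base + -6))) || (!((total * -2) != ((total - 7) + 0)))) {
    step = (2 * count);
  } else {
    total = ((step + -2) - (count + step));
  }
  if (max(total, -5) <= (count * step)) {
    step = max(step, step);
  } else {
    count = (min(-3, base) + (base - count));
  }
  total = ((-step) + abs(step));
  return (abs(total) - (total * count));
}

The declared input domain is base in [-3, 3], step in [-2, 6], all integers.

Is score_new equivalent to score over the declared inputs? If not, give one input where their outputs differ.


Try base=-3, step=-1.
score: total = 3; count = 2; ((((step - base) * (base + -6)) >= (-total)) || ((total - 7) == (total * -2))) -> false; total = -4; (max(total, -5) <= (count * step)) -> true; step = -1; total = 2; return -2
score_new: total = 3; count = 2; (((-total) >= ((step - base) * (base + -6))) || (!((total * -2) != ((total - 7) + 0)))) -> true; step = 4; (max(total, -5) <= (count * step)) -> true; step = 4; total = 0; return 0
-2 != 0, so the rewrite changes behavior.
verdict: not equivalent; witness: base=-3, step=-1


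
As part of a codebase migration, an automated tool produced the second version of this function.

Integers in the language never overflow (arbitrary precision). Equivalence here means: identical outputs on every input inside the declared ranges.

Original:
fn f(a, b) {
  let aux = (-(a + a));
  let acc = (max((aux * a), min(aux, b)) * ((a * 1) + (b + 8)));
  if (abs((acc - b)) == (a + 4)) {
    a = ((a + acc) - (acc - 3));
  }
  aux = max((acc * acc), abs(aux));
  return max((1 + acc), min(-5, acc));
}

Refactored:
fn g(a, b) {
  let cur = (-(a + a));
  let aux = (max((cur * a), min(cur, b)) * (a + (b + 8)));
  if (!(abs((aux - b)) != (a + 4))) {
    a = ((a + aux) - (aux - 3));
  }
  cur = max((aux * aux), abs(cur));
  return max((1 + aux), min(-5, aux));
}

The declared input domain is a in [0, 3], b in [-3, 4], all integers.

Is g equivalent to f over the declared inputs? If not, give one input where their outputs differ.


Equivalent — the differences include constant usage differs, boolean connective usage differs, local variable names differ, arithmetic usage differs, comparison usage differs, yet no declared input distinguishes the two.
One worked example (a=1, b=-3) — f: aux becomes -2; next acc becomes -12; next (abs((acc - b)) == (a + 4)) evaluates to false; next aux becomes 144; next final value -11; g: cur becomes -2; next aux becomes -12; next (!(abs((aux - b)) != (a + 4))) evaluates to false; next cur becomes 144; next final value -11; agreement on -11.
Checked all 32 inputs in the declared domain: the outputs agree on every one.
verdict: equivalent


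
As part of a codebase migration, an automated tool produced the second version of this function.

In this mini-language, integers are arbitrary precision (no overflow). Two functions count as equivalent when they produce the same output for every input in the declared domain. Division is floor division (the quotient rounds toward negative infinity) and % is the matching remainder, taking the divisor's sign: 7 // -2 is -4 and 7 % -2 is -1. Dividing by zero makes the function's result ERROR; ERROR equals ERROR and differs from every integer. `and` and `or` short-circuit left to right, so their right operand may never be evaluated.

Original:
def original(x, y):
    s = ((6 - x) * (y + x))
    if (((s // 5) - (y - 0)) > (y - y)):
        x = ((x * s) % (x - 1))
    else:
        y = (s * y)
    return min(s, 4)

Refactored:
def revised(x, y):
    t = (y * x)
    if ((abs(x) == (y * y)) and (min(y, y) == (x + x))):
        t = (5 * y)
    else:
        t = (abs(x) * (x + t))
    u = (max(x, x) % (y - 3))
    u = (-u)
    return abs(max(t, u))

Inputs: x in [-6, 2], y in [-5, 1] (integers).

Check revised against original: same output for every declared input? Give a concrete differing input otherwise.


Evaluate both at x=-6, y=-5.
original: s = -132; (((s // 5) - (y - 0)) > (y - y)) -> false; y = 660; return -132
revised: t = 30; ((abs(x) == (y * y)) and (min(y, y) == (x + x))) -> false; t = 144; u = -6; u = 6; return 144
-132 != 144, so the rewrite changes behavior.
verdict: not equivalent; witness: x=-6, y=-5


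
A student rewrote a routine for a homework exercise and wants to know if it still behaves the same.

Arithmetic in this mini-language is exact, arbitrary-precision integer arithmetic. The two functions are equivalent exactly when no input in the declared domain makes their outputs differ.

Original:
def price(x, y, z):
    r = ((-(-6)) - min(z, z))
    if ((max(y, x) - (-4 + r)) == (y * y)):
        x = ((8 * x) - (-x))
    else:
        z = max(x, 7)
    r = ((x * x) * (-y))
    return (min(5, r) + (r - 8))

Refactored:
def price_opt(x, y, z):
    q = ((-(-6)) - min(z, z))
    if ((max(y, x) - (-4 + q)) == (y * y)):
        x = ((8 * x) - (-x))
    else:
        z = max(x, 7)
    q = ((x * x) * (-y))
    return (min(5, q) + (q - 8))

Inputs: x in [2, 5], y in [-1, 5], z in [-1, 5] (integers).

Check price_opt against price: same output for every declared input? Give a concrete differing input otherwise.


The two versions differ — the changes include local variable names differ.
Tracing x=5, y=4, z=3: price: r = 3; ((max(y, x) - (-4 + r)) == (y * y)) -> false; z = 7; r = -100; return -208 | price_opt: q = 3; ((max(y, x) - (-4 + q)) == (y * y)) -> false; z = 7; q = -100; return -208 — matching result -208.
Checked all 196 inputs in the declared domain: the outputs agree on every one.
verdict: equivalent
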